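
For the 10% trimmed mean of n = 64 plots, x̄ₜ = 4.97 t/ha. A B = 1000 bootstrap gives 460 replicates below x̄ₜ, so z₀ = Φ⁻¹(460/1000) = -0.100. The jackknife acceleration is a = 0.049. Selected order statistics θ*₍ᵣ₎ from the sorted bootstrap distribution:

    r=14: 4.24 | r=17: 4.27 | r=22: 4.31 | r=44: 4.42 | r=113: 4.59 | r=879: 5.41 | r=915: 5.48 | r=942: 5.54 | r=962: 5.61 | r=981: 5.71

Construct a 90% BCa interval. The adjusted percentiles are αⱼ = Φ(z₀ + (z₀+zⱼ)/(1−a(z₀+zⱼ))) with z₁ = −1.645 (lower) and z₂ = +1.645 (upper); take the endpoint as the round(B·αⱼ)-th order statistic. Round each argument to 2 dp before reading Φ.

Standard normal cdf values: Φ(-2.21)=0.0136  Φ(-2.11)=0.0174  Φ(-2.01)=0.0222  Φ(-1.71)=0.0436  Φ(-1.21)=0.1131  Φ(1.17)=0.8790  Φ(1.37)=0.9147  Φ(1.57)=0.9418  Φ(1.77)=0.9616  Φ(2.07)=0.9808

Lower: z₀ + z₁ = -0.100 + (-1.645) = -1.745; 1 − a(z₀+z₁) = 1 − (0.049)(-1.745) = 1.0855; argument = -0.100 + (-1.745)/1.0855 = -1.7075 → -1.71.
α₁ = Φ(-1.71) = 0.0436; rank = round(1000 × 0.0436) = 44; θ*₍44₎ = 4.42.
Upper: z₀ + z₂ = 1.545; 1 − a(z₀+z₂) = 0.9243; argument = 1.5715 → 1.57; α₂ = 0.9418; rank = 942; θ*₍942₎ = 5.54.

(4.42, 5.54)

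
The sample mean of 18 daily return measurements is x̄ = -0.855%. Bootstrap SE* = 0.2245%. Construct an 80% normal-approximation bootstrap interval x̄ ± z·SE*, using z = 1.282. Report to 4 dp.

Margin = 1.282 × 0.2245 = 0.28781
Interval: -0.855 ± 0.28781

(-1.1428, -0.5672)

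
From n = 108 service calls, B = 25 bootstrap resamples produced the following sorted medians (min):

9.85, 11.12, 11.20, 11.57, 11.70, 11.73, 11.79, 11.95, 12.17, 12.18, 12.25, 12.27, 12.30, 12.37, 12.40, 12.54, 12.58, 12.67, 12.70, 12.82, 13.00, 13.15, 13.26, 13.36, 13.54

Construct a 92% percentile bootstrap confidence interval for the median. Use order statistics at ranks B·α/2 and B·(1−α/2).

α = 0.08; lower rank = 25 × 0.040 = 1; upper rank = 25 × 0.960 = 24.
The 1st smallest replicate is 9.85; the 24th is 13.36.

(9.85, 13.36)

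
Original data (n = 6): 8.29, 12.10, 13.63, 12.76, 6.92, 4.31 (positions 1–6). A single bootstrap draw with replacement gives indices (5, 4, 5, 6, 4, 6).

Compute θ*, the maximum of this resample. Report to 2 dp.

Resample values: 6.92, 12.76, 6.92, 4.31, 12.76, 4.31.
Maximum = 12.76

θ* = 12.76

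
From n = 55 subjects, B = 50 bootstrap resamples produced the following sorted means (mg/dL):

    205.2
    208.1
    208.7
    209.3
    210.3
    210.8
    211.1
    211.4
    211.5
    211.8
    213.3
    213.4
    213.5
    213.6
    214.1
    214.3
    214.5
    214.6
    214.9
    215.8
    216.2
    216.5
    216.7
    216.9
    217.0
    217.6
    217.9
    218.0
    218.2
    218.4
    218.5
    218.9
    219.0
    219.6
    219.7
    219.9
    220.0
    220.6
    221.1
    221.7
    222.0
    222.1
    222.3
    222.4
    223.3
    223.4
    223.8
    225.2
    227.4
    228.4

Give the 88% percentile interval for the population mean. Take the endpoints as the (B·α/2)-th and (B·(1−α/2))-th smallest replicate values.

(208.7, 223.8)

α = 0.12; lower rank = 50 × 0.060 = 3; upper rank = 50 × 0.940 = 47.
The 3rd smallest replicate is 208.7; the 47th is 223.8.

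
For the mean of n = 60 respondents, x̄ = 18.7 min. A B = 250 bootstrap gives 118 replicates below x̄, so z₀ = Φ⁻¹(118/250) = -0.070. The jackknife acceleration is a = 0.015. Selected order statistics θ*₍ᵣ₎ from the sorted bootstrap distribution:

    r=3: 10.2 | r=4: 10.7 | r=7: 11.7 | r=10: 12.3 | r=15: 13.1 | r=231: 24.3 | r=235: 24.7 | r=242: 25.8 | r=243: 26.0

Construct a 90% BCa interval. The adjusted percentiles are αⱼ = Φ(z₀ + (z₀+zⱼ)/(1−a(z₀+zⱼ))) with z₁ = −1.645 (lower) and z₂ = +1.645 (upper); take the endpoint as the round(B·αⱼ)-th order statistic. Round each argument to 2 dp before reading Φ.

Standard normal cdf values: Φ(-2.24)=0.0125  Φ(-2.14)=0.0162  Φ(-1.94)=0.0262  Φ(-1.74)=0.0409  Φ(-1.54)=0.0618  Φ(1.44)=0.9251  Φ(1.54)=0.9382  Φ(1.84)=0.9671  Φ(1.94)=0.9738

(12.3, 24.7)

Lower: z₀ + z₁ = -0.070 + (-1.645) = -1.715; 1 − a(z₀+z₁) = 1 − (0.015)(-1.715) = 1.0257; argument = -0.070 + (-1.715)/1.0257 = -1.7420 → -1.74.
α₁ = Φ(-1.74) = 0.0409; rank = round(250 × 0.0409) = 10; θ*₍10₎ = 12.3.
Upper: z₀ + z₂ = 1.575; 1 − a(z₀+z₂) = 0.9764; argument = 1.5431 → 1.54; α₂ = 0.9382; rank = 235; θ*₍235₎ = 24.7.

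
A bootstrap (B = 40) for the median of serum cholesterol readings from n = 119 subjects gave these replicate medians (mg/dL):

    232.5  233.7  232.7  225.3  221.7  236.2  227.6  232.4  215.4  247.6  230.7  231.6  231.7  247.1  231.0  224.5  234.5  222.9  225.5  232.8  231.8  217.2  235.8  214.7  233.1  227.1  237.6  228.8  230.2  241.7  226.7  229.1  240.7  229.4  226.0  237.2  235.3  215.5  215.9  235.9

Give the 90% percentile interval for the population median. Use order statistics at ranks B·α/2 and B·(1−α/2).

Sorted replicates: 214.7, 215.4, 215.5, 215.9, 217.2, 221.7, 222.9, 224.5, 225.3, 225.5, 226.0, 226.7, 227.1, 227.6, 228.8, 229.1, 229.4, 230.2, 230.7, 231.0, 231.6, 231.7, 231.8, 232.4, 232.5, 232.7, 232.8, 233.1, 233.7, 234.5, 235.3, 235.8, 235.9, 236.2, 237.2, 237.6, 240.7, 241.7, 247.1, 247.6
α = 0.10; lower rank = 40 × 0.050 = 2; upper rank = 40 × 0.950 = 38.
The 2nd smallest replicate is 215.4; the 38th is 241.7.

(215.4, 241.7)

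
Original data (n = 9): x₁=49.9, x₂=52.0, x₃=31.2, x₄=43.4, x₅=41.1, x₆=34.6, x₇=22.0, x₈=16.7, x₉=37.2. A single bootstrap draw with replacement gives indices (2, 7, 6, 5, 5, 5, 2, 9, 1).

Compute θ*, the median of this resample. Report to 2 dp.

Resample values: 52.0, 22.0, 34.6, 41.1, 41.1, 41.1, 52.0, 37.2, 49.9.
Sorted: 22.0, 34.6, 37.2, 41.1, 41.1, 41.1, 49.9, 52.0, 52.0
Median = middle value = 41.10

θ* = 41.10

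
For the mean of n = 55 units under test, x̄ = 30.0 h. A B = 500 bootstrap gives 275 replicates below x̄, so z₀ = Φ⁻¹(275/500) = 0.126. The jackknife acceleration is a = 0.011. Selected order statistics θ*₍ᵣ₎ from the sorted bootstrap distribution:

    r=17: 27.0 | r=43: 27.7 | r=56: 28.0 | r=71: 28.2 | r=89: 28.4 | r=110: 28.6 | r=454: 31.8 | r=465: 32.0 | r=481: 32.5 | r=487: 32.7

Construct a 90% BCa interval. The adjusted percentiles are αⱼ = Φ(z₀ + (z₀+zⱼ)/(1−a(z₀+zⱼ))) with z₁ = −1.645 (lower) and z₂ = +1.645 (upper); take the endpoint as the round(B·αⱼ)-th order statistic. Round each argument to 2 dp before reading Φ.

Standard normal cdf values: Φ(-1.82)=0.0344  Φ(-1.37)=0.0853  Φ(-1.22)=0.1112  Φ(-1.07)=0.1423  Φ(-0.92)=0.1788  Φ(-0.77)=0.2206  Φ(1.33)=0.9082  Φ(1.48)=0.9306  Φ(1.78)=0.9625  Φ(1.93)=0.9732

(27.7, 32.7)

Lower: z₀ + z₁ = 0.126 + (-1.645) = -1.519; 1 − a(z₀+z₁) = 1 − (0.011)(-1.519) = 1.0167; argument = 0.126 + (-1.519)/1.0167 = -1.3680 → -1.37.
α₁ = Φ(-1.37) = 0.0853; rank = round(500 × 0.0853) = 43; θ*₍43₎ = 27.7.
Upper: z₀ + z₂ = 1.771; 1 − a(z₀+z₂) = 0.9805; argument = 1.9322 → 1.93; α₂ = 0.9732; rank = 487; θ*₍487₎ = 32.7.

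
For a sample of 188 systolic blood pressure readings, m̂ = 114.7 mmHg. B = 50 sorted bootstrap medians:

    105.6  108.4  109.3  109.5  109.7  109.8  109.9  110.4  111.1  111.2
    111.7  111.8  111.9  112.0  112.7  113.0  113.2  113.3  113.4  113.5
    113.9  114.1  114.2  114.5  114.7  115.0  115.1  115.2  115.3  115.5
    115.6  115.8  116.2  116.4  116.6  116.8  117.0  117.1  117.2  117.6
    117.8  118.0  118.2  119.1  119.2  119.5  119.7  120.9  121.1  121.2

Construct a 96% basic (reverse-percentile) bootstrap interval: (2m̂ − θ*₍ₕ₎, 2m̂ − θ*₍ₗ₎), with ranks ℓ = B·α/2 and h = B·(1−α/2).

Percentile endpoints at ranks 1 and 49: θ*₍1₎ = 105.6, θ*₍49₎ = 121.1.
Basic interval reflects these around m̂:
  lower = 2 × 114.7 − 121.1 = 108.3
  upper = 2 × 114.7 − 105.6 = 123.8

(108.3, 123.8)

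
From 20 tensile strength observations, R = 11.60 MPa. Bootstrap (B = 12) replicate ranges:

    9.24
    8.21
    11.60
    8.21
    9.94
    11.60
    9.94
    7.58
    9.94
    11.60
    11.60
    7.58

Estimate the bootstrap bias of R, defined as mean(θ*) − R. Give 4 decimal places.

mean(θ*) = (9.24 + 8.21 + 11.60 + 8.21 + 9.94 + 11.60 + 9.94 + 7.58 + 9.94 + 11.60 + 11.60 + 7.58) / 12 = 9.75333
bias = 9.75333 − 11.60

bias = −1.8467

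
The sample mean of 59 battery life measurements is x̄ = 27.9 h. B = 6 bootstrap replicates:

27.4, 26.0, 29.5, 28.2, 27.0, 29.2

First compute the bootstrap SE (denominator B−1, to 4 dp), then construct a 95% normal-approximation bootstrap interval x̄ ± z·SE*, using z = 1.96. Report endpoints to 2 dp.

(25.27, 30.53)

Mean of replicates = 27.8833; sum of squared deviations = 9.0083; SE* = √(9.0083/5) = 1.3423
Margin = 1.96 × 1.3423 = 2.631
Interval: 27.9 ± 2.631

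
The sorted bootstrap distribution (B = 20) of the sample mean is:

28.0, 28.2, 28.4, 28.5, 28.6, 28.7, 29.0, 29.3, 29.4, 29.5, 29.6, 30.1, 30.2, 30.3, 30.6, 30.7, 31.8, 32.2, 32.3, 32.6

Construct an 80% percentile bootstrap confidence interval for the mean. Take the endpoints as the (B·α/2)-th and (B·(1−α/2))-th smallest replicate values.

(28.2, 32.2)

α = 0.20; lower rank = 20 × 0.100 = 2; upper rank = 20 × 0.900 = 18.
The 2nd smallest replicate is 28.2; the 18th is 32.2.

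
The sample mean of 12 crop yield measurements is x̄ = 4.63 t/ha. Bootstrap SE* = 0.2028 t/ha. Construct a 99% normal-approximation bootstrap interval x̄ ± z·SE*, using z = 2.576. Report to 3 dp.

Margin = 2.576 × 0.2028 = 0.5224
Interval: 4.63 ± 0.5224

(4.108, 5.152)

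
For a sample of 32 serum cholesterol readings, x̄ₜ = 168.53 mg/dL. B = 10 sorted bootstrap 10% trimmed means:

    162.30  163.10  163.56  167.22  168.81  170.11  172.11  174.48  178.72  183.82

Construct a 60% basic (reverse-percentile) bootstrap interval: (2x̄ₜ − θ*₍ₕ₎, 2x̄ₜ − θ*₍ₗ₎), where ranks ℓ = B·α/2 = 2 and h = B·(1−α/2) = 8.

(162.58, 173.96)

Percentile endpoints at ranks 2 and 8: θ*₍2₎ = 163.10, θ*₍8₎ = 174.48.
Basic interval reflects these around x̄ₜ:
  lower = 2 × 168.53 − 174.48 = 162.58
  upper = 2 × 168.53 − 163.10 = 173.96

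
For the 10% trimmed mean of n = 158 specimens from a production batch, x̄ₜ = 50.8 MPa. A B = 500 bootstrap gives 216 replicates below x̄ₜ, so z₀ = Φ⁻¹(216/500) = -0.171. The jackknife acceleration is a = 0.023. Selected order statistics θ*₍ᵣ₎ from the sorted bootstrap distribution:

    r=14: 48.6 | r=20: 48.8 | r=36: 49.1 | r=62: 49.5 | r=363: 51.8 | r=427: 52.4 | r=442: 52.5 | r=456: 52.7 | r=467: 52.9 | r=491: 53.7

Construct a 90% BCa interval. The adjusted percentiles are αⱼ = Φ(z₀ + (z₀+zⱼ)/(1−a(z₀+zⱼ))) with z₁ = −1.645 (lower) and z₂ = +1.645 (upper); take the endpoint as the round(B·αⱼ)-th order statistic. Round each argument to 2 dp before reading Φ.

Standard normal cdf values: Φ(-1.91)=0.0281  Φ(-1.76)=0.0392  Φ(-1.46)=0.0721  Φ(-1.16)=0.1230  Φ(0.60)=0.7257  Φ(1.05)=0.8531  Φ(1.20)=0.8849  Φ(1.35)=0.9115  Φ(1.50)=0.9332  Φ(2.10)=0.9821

(48.6, 52.7)

Lower: z₀ + z₁ = -0.171 + (-1.645) = -1.816; 1 − a(z₀+z₁) = 1 − (0.023)(-1.816) = 1.0418; argument = -0.171 + (-1.816)/1.0418 = -1.9142 → -1.91.
α₁ = Φ(-1.91) = 0.0281; rank = round(500 × 0.0281) = 14; θ*₍14₎ = 48.6.
Upper: z₀ + z₂ = 1.474; 1 − a(z₀+z₂) = 0.9661; argument = 1.3547 → 1.35; α₂ = 0.9115; rank = 456; θ*₍456₎ = 52.7.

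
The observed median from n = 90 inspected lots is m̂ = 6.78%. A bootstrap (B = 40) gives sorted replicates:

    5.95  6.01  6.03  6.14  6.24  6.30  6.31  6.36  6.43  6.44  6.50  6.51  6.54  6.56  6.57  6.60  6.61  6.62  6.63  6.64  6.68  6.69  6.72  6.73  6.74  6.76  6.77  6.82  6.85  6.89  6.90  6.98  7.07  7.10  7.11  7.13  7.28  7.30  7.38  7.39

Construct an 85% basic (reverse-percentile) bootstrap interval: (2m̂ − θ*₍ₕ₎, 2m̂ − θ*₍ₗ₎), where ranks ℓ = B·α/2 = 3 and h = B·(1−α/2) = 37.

Percentile endpoints at ranks 3 and 37: θ*₍3₎ = 6.03, θ*₍37₎ = 7.28.
Basic interval reflects these around m̂:
  lower = 2 × 6.78 − 7.28 = 6.28
  upper = 2 × 6.78 − 6.03 = 7.53

(6.28, 7.53)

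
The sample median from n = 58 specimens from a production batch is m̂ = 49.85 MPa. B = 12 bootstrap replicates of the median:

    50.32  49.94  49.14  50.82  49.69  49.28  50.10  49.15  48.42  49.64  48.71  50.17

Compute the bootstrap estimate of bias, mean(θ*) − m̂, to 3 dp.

bias = −0.235

mean(θ*) = (50.32 + 49.94 + 49.14 + 50.82 + 49.69 + 49.28 + 50.10 + 49.15 + 48.42 + 49.64 + 48.71 + 50.17) / 12 = 49.6150
bias = 49.6150 − 49.85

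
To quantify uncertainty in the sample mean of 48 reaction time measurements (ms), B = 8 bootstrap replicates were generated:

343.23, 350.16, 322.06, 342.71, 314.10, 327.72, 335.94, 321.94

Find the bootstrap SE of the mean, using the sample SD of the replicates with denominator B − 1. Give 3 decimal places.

Bootstrap SE is the standard deviation of the 8 replicate means.
Mean of replicates: (343.23 + 350.16 + 322.06 + 342.71 + 314.10 + 327.72 + 335.94 + 321.94) / 8 = 2657.8600 / 8 = 332.2325
Sum of squared deviations: (+10.9975)² + (+17.9275)² + (−10.1725)² + (+10.4775)² + (−18.1325)² + (−4.5125)² + (+3.7075)² + (−10.2925)² = 1124.4293
Variance = 1124.4293 / 7 = 160.6328
SE* = √160.6328

SE* = 12.674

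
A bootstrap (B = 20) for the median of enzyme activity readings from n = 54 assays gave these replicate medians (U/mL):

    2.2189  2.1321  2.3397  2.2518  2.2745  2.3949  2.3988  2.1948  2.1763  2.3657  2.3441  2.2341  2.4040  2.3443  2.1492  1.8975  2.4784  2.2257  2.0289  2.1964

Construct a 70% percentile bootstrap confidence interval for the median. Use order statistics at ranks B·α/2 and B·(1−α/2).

(2.1321, 2.3949)

Sorted replicates: 1.8975, 2.0289, 2.1321, 2.1492, 2.1763, 2.1948, 2.1964, 2.2189, 2.2257, 2.2341, 2.2518, 2.2745, 2.3397, 2.3441, 2.3443, 2.3657, 2.3949, 2.3988, 2.4040, 2.4784
α = 0.30; lower rank = 20 × 0.150 = 3; upper rank = 20 × 0.850 = 17.
The 3rd smallest replicate is 2.1321; the 17th is 2.3949.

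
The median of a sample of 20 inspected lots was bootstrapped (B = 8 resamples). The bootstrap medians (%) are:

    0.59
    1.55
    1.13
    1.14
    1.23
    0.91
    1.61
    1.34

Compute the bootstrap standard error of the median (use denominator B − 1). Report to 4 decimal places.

SE* = 0.3326

Bootstrap SE is the standard deviation of the 8 replicate medians.
Mean of replicates: (0.59 + 1.55 + 1.13 + 1.14 + 1.23 + 0.91 + 1.61 + 1.34) / 8 = 9.50000 / 8 = 1.18750
Sum of squared deviations: (−0.59750)² + (+0.36250)² + (−0.05750)² + (−0.04750)² + (+0.04250)² + (−0.27750)² + (+0.42250)² + (+0.15250)² = 0.77455
Variance = 0.77455 / 7 = 0.11065
SE* = √0.11065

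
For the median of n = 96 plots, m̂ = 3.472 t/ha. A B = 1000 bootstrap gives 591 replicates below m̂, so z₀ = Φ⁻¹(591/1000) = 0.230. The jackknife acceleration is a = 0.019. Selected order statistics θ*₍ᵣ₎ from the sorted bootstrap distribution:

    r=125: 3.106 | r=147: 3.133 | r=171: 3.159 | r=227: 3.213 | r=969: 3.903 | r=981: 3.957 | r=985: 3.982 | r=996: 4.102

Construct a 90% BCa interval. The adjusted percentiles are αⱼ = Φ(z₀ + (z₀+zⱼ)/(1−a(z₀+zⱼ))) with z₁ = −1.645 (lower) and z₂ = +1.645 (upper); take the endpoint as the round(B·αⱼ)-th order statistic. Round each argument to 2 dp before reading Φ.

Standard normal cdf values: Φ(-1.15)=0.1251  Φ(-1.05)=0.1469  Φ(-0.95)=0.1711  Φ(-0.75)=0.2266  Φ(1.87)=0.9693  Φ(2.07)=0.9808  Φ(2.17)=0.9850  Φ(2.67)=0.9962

(3.106, 3.982)

Lower: z₀ + z₁ = 0.230 + (-1.645) = -1.415; 1 − a(z₀+z₁) = 1 − (0.019)(-1.415) = 1.0269; argument = 0.230 + (-1.415)/1.0269 = -1.1480 → -1.15.
α₁ = Φ(-1.15) = 0.1251; rank = round(1000 × 0.1251) = 125; θ*₍125₎ = 3.106.
Upper: z₀ + z₂ = 1.875; 1 − a(z₀+z₂) = 0.9644; argument = 2.1743 → 2.17; α₂ = 0.9850; rank = 985; θ*₍985₎ = 3.982.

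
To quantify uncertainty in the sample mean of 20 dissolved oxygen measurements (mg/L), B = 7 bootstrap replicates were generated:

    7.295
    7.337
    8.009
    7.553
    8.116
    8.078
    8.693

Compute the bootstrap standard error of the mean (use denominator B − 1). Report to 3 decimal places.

SE* = 0.503

Bootstrap SE is the standard deviation of the 7 replicate means.
Mean of replicates: (7.295 + 7.337 + 8.009 + 7.553 + 8.116 + 8.078 + 8.693) / 7 = 55.0810 / 7 = 7.8687
Sum of squared deviations: (−0.5737)² + (−0.5317)² + (+0.1403)² + (−0.3157)² + (+0.2473)² + (+0.2093)² + (+0.8243)² = 1.5156
Variance = 1.5156 / 6 = 0.2526
SE* = √0.2526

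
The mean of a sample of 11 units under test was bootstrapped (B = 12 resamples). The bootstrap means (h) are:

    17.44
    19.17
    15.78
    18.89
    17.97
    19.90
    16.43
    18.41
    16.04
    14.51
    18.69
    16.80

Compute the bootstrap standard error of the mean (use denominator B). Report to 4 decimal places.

SE* = 1.5442

Bootstrap SE is the standard deviation of the 12 replicate means.
Mean of replicates: (17.44 + 19.17 + 15.78 + 18.89 + 17.97 + 19.90 + 16.43 + 18.41 + 16.04 + 14.51 + 18.69 + 16.80) / 12 = 210.03000 / 12 = 17.50250
Sum of squared deviations: (−0.06250)² + (+1.66750)² + (−1.72250)² + (+1.38750)² + (+0.46750)² + (+2.39750)² + (−1.07250)² + (+0.90750)² + (−1.46250)² + (−2.99250)² + (+1.18750)² + (−0.70250)² = 28.61463
Variance = 28.61463 / 12 = 2.38455
SE* = √2.38455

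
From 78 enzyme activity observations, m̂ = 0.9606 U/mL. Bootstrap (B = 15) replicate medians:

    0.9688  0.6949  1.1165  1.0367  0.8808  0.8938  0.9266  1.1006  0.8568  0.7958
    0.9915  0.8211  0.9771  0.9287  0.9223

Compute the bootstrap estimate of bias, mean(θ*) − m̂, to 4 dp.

bias = −0.0331

mean(θ*) = (0.9688 + 0.6949 + 1.1165 + 1.0367 + 0.8808 + 0.8938 + 0.9266 + 1.1006 + 0.8568 + 0.7958 + 0.9915 + 0.8211 + 0.9771 + 0.9287 + 0.9223) / 15 = 0.92747
bias = 0.92747 − 0.9606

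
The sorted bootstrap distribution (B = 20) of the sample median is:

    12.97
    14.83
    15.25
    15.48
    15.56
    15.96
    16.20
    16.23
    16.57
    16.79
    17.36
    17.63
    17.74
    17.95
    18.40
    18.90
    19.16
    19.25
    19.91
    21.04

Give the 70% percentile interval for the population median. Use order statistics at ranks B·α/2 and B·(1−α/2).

α = 0.30; lower rank = 20 × 0.150 = 3; upper rank = 20 × 0.850 = 17.
The 3rd smallest replicate is 15.25; the 17th is 19.16.

(15.25, 19.16)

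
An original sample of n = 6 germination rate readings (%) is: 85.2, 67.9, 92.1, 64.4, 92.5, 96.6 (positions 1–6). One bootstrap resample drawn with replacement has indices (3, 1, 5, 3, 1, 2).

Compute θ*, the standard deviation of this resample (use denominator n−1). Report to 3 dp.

Resample values: 92.1, 85.2, 92.5, 92.1, 85.2, 67.9.
Mean = 85.8333; sum of squared deviations = 445.3933
s² = 445.3933 / 5 = 89.0787
s = √89.0787 = 9.438

θ* = 9.438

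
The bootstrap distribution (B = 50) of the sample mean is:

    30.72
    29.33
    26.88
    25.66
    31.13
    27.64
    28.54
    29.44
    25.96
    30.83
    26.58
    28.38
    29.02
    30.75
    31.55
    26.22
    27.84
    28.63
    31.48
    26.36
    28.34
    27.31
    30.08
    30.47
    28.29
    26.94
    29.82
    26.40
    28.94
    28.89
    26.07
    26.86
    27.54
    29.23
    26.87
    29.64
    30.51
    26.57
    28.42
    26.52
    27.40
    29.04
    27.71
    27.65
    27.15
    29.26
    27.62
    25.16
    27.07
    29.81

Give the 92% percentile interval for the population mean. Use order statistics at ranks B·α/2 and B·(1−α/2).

Sorted replicates: 25.16, 25.66, 25.96, 26.07, 26.22, 26.36, 26.40, 26.52, 26.57, 26.58, 26.86, 26.87, 26.88, 26.94, 27.07, 27.15, 27.31, 27.40, 27.54, 27.62, 27.64, 27.65, 27.71, 27.84, 28.29, 28.34, 28.38, 28.42, 28.54, 28.63, 28.89, 28.94, 29.02, 29.04, 29.23, 29.26, 29.33, 29.44, 29.64, 29.81, 29.82, 30.08, 30.47, 30.51, 30.72, 30.75, 30.83, 31.13, 31.48, 31.55
α = 0.08; lower rank = 50 × 0.040 = 2; upper rank = 50 × 0.960 = 48.
The 2nd smallest replicate is 25.66; the 48th is 31.13.

(25.66, 31.13)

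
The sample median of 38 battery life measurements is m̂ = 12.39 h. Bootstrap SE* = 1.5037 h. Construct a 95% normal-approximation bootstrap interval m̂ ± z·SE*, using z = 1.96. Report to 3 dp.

(9.443, 15.337)

Margin = 1.96 × 1.5037 = 2.9473
Interval: 12.39 ± 2.9473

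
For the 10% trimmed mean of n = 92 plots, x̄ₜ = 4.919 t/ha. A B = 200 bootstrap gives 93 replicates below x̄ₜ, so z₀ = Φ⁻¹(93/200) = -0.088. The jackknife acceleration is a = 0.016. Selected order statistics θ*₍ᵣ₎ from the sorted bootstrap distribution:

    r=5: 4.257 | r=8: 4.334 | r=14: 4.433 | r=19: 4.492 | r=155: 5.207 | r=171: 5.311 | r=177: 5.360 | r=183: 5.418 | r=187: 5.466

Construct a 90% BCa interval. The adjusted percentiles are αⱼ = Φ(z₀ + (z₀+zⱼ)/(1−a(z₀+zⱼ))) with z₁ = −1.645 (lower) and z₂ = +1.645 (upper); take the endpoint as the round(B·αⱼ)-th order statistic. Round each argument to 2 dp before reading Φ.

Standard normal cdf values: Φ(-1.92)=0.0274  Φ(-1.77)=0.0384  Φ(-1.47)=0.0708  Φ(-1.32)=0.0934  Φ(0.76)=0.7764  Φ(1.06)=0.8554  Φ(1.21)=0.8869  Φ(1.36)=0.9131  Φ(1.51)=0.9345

(4.334, 5.466)

Lower: z₀ + z₁ = -0.088 + (-1.645) = -1.733; 1 − a(z₀+z₁) = 1 − (0.016)(-1.733) = 1.0277; argument = -0.088 + (-1.733)/1.0277 = -1.7742 → -1.77.
α₁ = Φ(-1.77) = 0.0384; rank = round(200 × 0.0384) = 8; θ*₍8₎ = 4.334.
Upper: z₀ + z₂ = 1.557; 1 − a(z₀+z₂) = 0.9751; argument = 1.5088 → 1.51; α₂ = 0.9345; rank = 187; θ*₍187₎ = 5.466.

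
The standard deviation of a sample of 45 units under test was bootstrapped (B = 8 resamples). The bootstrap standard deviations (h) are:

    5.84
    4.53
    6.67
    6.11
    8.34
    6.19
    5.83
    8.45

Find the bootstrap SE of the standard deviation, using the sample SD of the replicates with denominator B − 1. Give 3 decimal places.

SE* = 1.322

Bootstrap SE is the standard deviation of the 8 replicate standard deviations.
Mean of replicates: (5.84 + 4.53 + 6.67 + 6.11 + 8.34 + 6.19 + 5.83 + 8.45) / 8 = 51.9600 / 8 = 6.4950
Sum of squared deviations: (−0.6550)² + (−1.9650)² + (+0.1750)² + (−0.3850)² + (+1.8450)² + (−0.3050)² + (−0.6650)² + (+1.9550)² = 12.2304
Variance = 12.2304 / 7 = 1.7472
SE* = √1.7472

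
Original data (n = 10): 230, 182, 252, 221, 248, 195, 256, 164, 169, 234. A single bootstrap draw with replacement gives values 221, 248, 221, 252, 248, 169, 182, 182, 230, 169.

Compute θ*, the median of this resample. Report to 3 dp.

Sorted: 169, 169, 182, 182, 221, 221, 230, 248, 248, 252
Median = average of the two middle values = 221.000

θ* = 221.000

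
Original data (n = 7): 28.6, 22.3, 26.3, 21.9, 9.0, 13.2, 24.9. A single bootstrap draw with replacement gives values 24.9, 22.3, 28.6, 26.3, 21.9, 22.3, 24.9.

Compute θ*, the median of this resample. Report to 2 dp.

θ* = 24.90

Sorted: 21.9, 22.3, 22.3, 24.9, 24.9, 26.3, 28.6
Median = middle value = 24.90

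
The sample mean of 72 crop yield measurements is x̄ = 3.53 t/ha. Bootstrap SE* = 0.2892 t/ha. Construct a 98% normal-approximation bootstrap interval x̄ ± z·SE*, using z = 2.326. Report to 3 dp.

(2.857, 4.203)

Margin = 2.326 × 0.2892 = 0.6727
Interval: 3.53 ± 0.6727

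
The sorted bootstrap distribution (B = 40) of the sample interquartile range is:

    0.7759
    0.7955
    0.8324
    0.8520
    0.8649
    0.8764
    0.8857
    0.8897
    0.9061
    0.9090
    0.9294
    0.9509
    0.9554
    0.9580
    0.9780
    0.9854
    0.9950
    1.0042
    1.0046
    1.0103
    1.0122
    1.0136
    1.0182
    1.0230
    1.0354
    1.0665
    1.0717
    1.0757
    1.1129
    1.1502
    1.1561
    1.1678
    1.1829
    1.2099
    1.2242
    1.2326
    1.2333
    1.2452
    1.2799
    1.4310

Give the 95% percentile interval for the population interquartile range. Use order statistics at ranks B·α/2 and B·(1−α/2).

(0.7759, 1.2799)

α = 0.05; lower rank = 40 × 0.025 = 1; upper rank = 40 × 0.975 = 39.
The 1st smallest replicate is 0.7759; the 39th is 1.2799.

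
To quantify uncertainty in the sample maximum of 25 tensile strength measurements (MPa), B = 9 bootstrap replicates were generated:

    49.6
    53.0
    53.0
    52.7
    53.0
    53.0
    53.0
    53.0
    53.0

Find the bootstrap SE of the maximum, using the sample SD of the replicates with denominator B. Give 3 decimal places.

SE* = 1.061

Bootstrap SE is the standard deviation of the 9 replicate maximums.
Mean of replicates: (49.6 + 53.0 + 53.0 + 52.7 + 53.0 + 53.0 + 53.0 + 53.0 + 53.0) / 9 = 473.3000 / 9 = 52.5889
Sum of squared deviations: (−2.9889)² + (+0.4111)² + (+0.4111)² + (+0.1111)² + (+0.4111)² + (+0.4111)² + (+0.4111)² + (+0.4111)² + (+0.4111)² = 10.1289
Variance = 10.1289 / 9 = 1.1254
SE* = √1.1254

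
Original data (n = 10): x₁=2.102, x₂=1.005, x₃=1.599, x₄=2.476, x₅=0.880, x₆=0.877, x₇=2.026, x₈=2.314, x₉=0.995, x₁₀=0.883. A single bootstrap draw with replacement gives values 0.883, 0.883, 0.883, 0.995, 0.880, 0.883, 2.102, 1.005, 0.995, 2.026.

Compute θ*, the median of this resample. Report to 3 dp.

Sorted: 0.880, 0.883, 0.883, 0.883, 0.883, 0.995, 0.995, 1.005, 2.026, 2.102
Median = average of the two middle values = 0.939

θ* = 0.939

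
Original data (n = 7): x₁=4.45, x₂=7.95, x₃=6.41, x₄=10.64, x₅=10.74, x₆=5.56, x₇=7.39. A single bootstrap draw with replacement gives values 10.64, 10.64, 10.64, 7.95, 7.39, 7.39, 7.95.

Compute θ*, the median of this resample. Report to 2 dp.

θ* = 7.95

Sorted: 7.39, 7.39, 7.95, 7.95, 10.64, 10.64, 10.64
Median = middle value = 7.95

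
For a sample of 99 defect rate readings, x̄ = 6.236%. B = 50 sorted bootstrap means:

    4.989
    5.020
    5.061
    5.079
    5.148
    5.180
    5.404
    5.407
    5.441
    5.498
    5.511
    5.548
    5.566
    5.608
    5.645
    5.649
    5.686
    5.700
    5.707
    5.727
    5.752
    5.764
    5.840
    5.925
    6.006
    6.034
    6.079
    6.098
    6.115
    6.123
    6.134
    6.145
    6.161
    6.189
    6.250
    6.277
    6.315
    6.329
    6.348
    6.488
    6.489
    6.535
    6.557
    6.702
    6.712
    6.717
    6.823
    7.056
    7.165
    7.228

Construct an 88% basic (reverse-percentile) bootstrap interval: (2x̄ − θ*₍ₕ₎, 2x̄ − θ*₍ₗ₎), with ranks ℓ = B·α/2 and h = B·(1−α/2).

(5.649, 7.411)

Percentile endpoints at ranks 3 and 47: θ*₍3₎ = 5.061, θ*₍47₎ = 6.823.
Basic interval reflects these around x̄:
  lower = 2 × 6.236 − 6.823 = 5.649
  upper = 2 × 6.236 − 5.061 = 7.411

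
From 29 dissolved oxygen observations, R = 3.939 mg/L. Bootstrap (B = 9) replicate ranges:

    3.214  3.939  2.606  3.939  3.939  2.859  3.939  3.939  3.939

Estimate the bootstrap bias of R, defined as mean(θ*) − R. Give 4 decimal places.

mean(θ*) = (3.214 + 3.939 + 2.606 + 3.939 + 3.939 + 2.859 + 3.939 + 3.939 + 3.939) / 9 = 3.59033
bias = 3.59033 − 3.939

bias = −0.3487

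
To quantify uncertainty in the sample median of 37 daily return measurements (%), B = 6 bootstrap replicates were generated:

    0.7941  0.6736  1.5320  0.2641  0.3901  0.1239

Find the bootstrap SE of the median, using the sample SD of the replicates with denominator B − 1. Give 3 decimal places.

SE* = 0.508

Bootstrap SE is the standard deviation of the 6 replicate medians.
Mean of replicates: (0.7941 + 0.6736 + 1.5320 + 0.2641 + 0.3901 + 0.1239) / 6 = 3.77780 / 6 = 0.62963
Sum of squared deviations: (+0.16447)² + (+0.04397)² + (+0.90237)² + (−0.36553)² + (−0.23953)² + (−0.50573)² = 1.29000
Variance = 1.29000 / 5 = 0.25800
SE* = √0.25800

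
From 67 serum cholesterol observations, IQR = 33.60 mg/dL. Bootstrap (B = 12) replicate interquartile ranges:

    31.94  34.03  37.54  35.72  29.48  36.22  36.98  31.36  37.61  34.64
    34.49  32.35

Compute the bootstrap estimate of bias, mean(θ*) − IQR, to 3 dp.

mean(θ*) = (31.94 + 34.03 + 37.54 + 35.72 + 29.48 + 36.22 + 36.98 + 31.36 + 37.61 + 34.64 + 34.49 + 32.35) / 12 = 34.3633
bias = 34.3633 − 33.60

bias = +0.763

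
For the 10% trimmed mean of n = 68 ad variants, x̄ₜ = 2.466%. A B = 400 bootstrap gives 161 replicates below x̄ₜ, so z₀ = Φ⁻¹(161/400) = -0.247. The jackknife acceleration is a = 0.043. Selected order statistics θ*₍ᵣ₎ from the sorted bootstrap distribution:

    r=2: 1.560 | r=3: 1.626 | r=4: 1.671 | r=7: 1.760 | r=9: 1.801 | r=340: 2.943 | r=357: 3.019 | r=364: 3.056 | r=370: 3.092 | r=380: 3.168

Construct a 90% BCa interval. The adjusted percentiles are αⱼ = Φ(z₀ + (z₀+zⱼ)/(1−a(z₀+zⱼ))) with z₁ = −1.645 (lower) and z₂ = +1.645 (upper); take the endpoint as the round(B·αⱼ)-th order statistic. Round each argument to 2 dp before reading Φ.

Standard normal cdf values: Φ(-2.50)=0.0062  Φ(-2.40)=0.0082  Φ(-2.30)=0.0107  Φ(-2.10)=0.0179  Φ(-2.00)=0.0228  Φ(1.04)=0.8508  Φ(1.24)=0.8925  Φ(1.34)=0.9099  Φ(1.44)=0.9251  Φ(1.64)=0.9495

Lower: z₀ + z₁ = -0.247 + (-1.645) = -1.892; 1 − a(z₀+z₁) = 1 − (0.043)(-1.892) = 1.0814; argument = -0.247 + (-1.892)/1.0814 = -1.9967 → -2.00.
α₁ = Φ(-2.00) = 0.0228; rank = round(400 × 0.0228) = 9; θ*₍9₎ = 1.801.
Upper: z₀ + z₂ = 1.398; 1 − a(z₀+z₂) = 0.9399; argument = 1.2404 → 1.24; α₂ = 0.8925; rank = 357; θ*₍357₎ = 3.019.

(1.801, 3.019)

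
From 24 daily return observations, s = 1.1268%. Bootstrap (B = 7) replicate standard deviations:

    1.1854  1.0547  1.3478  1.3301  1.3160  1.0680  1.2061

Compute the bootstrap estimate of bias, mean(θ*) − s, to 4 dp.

mean(θ*) = (1.1854 + 1.0547 + 1.3478 + 1.3301 + 1.3160 + 1.0680 + 1.2061) / 7 = 1.21544
bias = 1.21544 − 1.1268

bias = +0.0886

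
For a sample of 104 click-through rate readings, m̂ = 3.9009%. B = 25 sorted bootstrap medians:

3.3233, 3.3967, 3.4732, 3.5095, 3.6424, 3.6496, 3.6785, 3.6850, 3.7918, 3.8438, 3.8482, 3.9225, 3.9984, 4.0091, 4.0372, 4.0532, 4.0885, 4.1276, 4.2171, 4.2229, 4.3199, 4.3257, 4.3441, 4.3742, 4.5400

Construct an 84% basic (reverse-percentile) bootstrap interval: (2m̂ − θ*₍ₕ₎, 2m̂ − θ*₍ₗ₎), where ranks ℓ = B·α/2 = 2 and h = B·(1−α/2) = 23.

(3.4577, 4.4051)

Percentile endpoints at ranks 2 and 23: θ*₍2₎ = 3.3967, θ*₍23₎ = 4.3441.
Basic interval reflects these around m̂:
  lower = 2 × 3.9009 − 4.3441 = 3.4577
  upper = 2 × 3.9009 − 3.3967 = 4.4051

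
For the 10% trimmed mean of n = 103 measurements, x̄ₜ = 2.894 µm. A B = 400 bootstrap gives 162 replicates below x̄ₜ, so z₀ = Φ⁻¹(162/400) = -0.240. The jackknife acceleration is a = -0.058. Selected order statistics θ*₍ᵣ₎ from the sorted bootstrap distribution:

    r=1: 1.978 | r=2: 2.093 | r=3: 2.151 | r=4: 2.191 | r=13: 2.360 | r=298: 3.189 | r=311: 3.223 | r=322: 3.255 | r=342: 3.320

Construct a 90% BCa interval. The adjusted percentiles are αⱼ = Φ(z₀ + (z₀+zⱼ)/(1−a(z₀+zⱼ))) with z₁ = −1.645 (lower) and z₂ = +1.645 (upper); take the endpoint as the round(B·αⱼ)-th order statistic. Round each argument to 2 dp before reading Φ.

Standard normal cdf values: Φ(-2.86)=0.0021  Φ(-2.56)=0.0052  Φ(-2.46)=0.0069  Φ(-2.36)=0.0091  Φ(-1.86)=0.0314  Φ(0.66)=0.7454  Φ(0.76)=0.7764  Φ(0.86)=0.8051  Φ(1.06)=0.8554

Lower: z₀ + z₁ = -0.240 + (-1.645) = -1.885; 1 − a(z₀+z₁) = 1 − (-0.058)(-1.885) = 0.8907; argument = -0.240 + (-1.885)/0.8907 = -2.3564 → -2.36.
α₁ = Φ(-2.36) = 0.0091; rank = round(400 × 0.0091) = 4; θ*₍4₎ = 2.191.
Upper: z₀ + z₂ = 1.405; 1 − a(z₀+z₂) = 1.0815; argument = 1.0591 → 1.06; α₂ = 0.8554; rank = 342; θ*₍342₎ = 3.320.

(2.191, 3.320)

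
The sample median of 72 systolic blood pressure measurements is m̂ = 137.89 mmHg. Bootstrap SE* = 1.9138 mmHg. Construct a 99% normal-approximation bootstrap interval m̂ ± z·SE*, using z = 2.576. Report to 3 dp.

Margin = 2.576 × 1.9138 = 4.9299
Interval: 137.89 ± 4.9299

(132.960, 142.820)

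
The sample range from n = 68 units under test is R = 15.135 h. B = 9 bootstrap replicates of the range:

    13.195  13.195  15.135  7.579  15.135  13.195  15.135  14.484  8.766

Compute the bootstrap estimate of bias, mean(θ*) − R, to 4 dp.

mean(θ*) = (13.195 + 13.195 + 15.135 + 7.579 + 15.135 + 13.195 + 15.135 + 14.484 + 8.766) / 9 = 12.86878
bias = 12.86878 − 15.135

bias = −2.2662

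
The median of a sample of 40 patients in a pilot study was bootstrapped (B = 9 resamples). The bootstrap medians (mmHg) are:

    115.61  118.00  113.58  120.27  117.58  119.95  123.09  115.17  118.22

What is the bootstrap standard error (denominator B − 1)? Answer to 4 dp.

Bootstrap SE is the standard deviation of the 9 replicate medians.
Mean of replicates: (115.61 + 118.00 + 113.58 + 120.27 + 117.58 + 119.95 + 123.09 + 115.17 + 118.22) / 9 = 1061.47000 / 9 = 117.94111
Sum of squared deviations: (−2.33111)² + (+0.05889)² + (−4.36111)² + (+2.32889)² + (−0.36111)² + (+2.00889)² + (+5.14889)² + (−2.77111)² + (+0.27889)² = 68.31449
Variance = 68.31449 / 8 = 8.53931
SE* = √8.53931

SE* = 2.9222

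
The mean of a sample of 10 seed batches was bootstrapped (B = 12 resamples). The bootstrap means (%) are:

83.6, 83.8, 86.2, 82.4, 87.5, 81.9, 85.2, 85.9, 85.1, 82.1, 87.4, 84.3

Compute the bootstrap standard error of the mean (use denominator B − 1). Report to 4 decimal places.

SE* = 1.9357

Bootstrap SE is the standard deviation of the 12 replicate means.
Mean of replicates: (83.6 + 83.8 + 86.2 + 82.4 + 87.5 + 81.9 + 85.2 + 85.9 + 85.1 + 82.1 + 87.4 + 84.3) / 12 = 1015.40000 / 12 = 84.61667
Sum of squared deviations: (−1.01667)² + (−0.81667)² + (+1.58333)² + (−2.21667)² + (+2.88333)² + (−2.71667)² + (+0.58333)² + (+1.28333)² + (+0.48333)² + (−2.51667)² + (+2.78333)² + (−0.31667)² = 41.21667
Variance = 41.21667 / 11 = 3.74697
SE* = √3.74697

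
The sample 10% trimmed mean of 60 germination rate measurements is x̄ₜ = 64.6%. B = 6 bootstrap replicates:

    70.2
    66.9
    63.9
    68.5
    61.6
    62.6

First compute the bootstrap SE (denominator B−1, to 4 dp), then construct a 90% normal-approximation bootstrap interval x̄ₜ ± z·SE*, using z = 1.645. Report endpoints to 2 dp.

(58.94, 70.26)

Mean of replicates = 65.6167; sum of squared deviations = 59.1483; SE* = √(59.1483/5) = 3.4394
Margin = 1.645 × 3.4394 = 5.658
Interval: 64.6 ± 5.658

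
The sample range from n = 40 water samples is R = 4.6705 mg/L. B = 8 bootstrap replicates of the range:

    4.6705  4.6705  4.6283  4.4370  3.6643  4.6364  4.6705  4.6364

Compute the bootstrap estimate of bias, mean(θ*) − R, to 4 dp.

bias = −0.1688

mean(θ*) = (4.6705 + 4.6705 + 4.6283 + 4.4370 + 3.6643 + 4.6364 + 4.6705 + 4.6364) / 8 = 4.50174
bias = 4.50174 − 4.6705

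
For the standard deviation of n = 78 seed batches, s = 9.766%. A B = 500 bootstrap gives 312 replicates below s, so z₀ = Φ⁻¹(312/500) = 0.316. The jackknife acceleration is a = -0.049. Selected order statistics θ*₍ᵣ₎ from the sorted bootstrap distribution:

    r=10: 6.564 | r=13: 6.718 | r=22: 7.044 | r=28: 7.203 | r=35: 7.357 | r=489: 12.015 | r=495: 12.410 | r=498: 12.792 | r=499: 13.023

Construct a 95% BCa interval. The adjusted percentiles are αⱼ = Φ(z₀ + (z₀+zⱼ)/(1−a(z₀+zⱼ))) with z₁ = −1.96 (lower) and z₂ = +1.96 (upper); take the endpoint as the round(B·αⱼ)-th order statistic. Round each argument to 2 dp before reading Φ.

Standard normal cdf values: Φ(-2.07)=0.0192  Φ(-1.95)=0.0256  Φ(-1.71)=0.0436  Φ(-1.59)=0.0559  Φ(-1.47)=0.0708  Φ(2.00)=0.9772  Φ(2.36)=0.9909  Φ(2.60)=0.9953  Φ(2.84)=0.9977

Lower: z₀ + z₁ = 0.316 + (-1.960) = -1.644; 1 − a(z₀+z₁) = 1 − (-0.049)(-1.644) = 0.9194; argument = 0.316 + (-1.644)/0.9194 = -1.4720 → -1.47.
α₁ = Φ(-1.47) = 0.0708; rank = round(500 × 0.0708) = 35; θ*₍35₎ = 7.357.
Upper: z₀ + z₂ = 2.276; 1 − a(z₀+z₂) = 1.1115; argument = 2.3636 → 2.36; α₂ = 0.9909; rank = 495; θ*₍495₎ = 12.410.

(7.357, 12.410)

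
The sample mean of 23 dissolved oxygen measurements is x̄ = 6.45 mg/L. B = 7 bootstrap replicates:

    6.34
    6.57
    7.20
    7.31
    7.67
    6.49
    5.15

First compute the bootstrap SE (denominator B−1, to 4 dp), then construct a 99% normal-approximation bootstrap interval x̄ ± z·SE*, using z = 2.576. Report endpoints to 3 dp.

Mean of replicates = 6.6757; sum of squared deviations = 4.1520; SE* = √(4.1520/6) = 0.8319
Margin = 2.576 × 0.8319 = 2.1430
Interval: 6.45 ± 2.1430

(4.307, 8.593)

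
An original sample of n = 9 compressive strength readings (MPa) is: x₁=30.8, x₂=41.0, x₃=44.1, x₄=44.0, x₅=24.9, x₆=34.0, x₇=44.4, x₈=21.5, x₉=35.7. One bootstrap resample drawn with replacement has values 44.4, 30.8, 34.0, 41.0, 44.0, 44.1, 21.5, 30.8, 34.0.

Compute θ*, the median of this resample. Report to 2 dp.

Sorted: 21.5, 30.8, 30.8, 34.0, 34.0, 41.0, 44.0, 44.1, 44.4
Median = middle value = 34.00

θ* = 34.00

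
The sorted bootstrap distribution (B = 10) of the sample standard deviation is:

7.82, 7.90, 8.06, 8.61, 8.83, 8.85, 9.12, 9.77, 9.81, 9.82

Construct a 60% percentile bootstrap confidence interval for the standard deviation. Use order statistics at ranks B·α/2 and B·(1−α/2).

(7.90, 9.77)

α = 0.40; lower rank = 10 × 0.200 = 2; upper rank = 10 × 0.800 = 8.
The 2nd smallest replicate is 7.90; the 8th is 9.77.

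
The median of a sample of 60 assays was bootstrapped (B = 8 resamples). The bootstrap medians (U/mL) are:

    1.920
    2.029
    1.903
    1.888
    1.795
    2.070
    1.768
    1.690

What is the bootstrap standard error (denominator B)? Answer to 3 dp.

SE* = 0.121

Bootstrap SE is the standard deviation of the 8 replicate medians.
Mean of replicates: (1.920 + 2.029 + 1.903 + 1.888 + 1.795 + 2.070 + 1.768 + 1.690) / 8 = 15.06300 / 8 = 1.88287
Sum of squared deviations: (+0.03713)² + (+0.14613)² + (+0.02013)² + (+0.00513)² + (−0.08787)² + (+0.18712)² + (−0.11487)² + (−0.19287)² = 0.11630
Variance = 0.11630 / 8 = 0.01454
SE* = √0.01454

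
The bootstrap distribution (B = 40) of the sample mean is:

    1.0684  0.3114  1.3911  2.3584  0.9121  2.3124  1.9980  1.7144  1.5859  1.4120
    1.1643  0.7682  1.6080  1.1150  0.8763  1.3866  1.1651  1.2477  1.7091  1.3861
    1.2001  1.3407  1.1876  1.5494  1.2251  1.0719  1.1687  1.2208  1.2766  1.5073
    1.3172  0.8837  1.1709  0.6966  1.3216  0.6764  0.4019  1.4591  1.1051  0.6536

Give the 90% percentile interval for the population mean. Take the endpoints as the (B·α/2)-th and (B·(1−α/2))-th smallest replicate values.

(0.4019, 1.9980)

Sorted replicates: 0.3114, 0.4019, 0.6536, 0.6764, 0.6966, 0.7682, 0.8763, 0.8837, 0.9121, 1.0684, 1.0719, 1.1051, 1.1150, 1.1643, 1.1651, 1.1687, 1.1709, 1.1876, 1.2001, 1.2208, 1.2251, 1.2477, 1.2766, 1.3172, 1.3216, 1.3407, 1.3861, 1.3866, 1.3911, 1.4120, 1.4591, 1.5073, 1.5494, 1.5859, 1.6080, 1.7091, 1.7144, 1.9980, 2.3124, 2.3584
α = 0.10; lower rank = 40 × 0.050 = 2; upper rank = 40 × 0.950 = 38.
The 2nd smallest replicate is 0.4019; the 38th is 1.9980.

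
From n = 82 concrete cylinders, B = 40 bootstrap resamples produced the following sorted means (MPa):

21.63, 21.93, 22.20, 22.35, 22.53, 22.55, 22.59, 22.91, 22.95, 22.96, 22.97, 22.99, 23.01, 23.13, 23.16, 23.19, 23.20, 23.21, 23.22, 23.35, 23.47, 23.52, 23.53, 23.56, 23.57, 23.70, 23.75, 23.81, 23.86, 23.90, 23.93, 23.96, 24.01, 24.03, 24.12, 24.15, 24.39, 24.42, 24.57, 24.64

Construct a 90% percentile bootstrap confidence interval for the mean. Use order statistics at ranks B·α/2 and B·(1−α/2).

α = 0.10; lower rank = 40 × 0.050 = 2; upper rank = 40 × 0.950 = 38.
The 2nd smallest replicate is 21.93; the 38th is 24.42.

(21.93, 24.42)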